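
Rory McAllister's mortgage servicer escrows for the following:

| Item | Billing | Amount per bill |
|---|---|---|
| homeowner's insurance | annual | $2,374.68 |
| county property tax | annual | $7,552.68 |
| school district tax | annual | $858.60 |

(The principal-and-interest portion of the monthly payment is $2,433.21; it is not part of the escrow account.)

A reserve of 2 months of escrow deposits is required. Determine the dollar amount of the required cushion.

$1,797.66

Homeowner's insurance = $2,374.68
County property tax = $7,552.68
School district tax = $858.60
Total annual escrow = $2,374.68 + $7,552.68 + $858.60 = $10,785.96
Monthly escrow = $10,785.96 ÷ 12 = $898.83
Cushion = 2 × $898.83 = $1,797.66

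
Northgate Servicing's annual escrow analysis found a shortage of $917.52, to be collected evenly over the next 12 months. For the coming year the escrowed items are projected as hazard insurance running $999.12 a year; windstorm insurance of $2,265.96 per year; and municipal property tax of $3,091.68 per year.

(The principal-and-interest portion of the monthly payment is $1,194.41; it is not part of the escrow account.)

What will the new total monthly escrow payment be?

$606.19

Hazard insurance: $999.12
Windstorm insurance: $2,265.96
Municipal property tax: $3,091.68
Annual escrow total = $6,356.76
Monthly escrow = $6,356.76 / 12 = $529.73
Monthly shortage recovery: $917.52 / 12 = $76.46
Adjusted monthly = $529.73 + $76.46 = $606.19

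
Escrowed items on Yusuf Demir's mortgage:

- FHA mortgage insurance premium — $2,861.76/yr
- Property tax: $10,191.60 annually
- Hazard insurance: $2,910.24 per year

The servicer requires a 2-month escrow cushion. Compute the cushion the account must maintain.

$2,660.60

FHA mortgage insurance premium — $2,861.76/yr
Property tax — $10,191.60/yr
Hazard insurance — $2,910.24/yr
Total annual escrow = $15,963.60
Per month = $15,963.60 ÷ 12 = $1,330.30
Cushion = 2 × $1,330.30 = $2,660.60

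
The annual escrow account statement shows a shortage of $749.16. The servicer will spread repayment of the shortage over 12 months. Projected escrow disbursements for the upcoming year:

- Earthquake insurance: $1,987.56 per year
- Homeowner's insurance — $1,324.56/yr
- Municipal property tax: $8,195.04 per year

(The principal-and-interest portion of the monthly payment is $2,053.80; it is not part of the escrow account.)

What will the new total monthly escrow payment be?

$1,021.36

Earthquake insurance: $1,987.56 per year
Homeowner's insurance: $1,324.56 per year
Municipal property tax: $8,195.04 per year
Yearly total = $11,507.16
Base monthly escrow = $11,507.16 ÷ 12 = $958.93
Monthly shortage recovery: $749.16 / 12 = $62.43
New monthly escrow = $958.93 + $62.43 = $1,021.36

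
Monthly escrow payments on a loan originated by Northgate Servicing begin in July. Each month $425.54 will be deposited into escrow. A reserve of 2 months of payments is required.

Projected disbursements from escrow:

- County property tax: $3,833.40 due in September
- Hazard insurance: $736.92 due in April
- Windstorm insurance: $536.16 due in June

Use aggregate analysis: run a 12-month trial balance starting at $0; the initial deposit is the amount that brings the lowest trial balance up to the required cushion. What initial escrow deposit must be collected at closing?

$3,407.86

Cushion = 2 × $425.54 = $851.08
Trial balance (start $0, +$425.54 each month, − disbursements):
  Jul: +$425.54 → $425.54
  Aug: +$425.54 → $851.08
  Sep: +$425.54 − $3,833.40 → -$2,556.78
  Oct: +$425.54 → -$2,131.24
  Nov: +$425.54 → -$1,705.70
  Dec: +$425.54 → -$1,280.16
  Jan: +$425.54 → -$854.62
  Feb: +$425.54 → -$429.08
  Mar: +$425.54 → -$3.54
  Apr: +$425.54 − $736.92 → -$314.92
  May: +$425.54 → $110.62
  Jun: +$425.54 − $536.16 → $0.00
Lowest trial balance = -$2,556.78 (Sep)
Initial deposit = cushion − low point = $851.08 − (-$2,556.78) = $3,407.86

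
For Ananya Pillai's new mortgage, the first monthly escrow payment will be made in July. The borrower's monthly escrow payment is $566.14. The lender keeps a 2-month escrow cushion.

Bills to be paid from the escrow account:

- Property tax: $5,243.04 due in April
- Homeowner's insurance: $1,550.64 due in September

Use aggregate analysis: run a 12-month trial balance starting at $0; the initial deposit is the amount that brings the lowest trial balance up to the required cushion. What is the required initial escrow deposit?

$2,264.56

Cushion = 2 × $566.14 = $1,132.28
Trial balance (start $0, +$566.14 each month, − disbursements):
  Jul: +$566.14 → $566.14
  Aug: +$566.14 → $1,132.28
  Sep: +$566.14 − $1,550.64 → $147.78
  Oct: +$566.14 → $713.92
  Nov: +$566.14 → $1,280.06
  Dec: +$566.14 → $1,846.20
  Jan: +$566.14 → $2,412.34
  Feb: +$566.14 → $2,978.48
  Mar: +$566.14 → $3,544.62
  Apr: +$566.14 − $5,243.04 → -$1,132.28
  May: +$566.14 → -$566.14
  Jun: +$566.14 → $0.00
Lowest trial balance = -$1,132.28 (Apr)
Initial deposit = cushion − low point = $1,132.28 − (-$1,132.28) = $2,264.56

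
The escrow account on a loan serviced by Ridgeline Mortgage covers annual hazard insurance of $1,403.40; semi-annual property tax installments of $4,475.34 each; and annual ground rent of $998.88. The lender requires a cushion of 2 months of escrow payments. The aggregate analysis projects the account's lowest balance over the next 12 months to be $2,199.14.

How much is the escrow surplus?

$306.98

Hazard insurance: $1,403.40 annually
Property tax: $4,475.34 × 2 = $8,950.68 annually
Ground rent: $998.88 annually
Total annual escrow = $11,352.96
Monthly escrow = $11,352.96 ÷ 12 = $946.08
Required reserve = 2 × $946.08 = $1,892.16
Surplus = $2,199.14 − $1,892.16 = $306.98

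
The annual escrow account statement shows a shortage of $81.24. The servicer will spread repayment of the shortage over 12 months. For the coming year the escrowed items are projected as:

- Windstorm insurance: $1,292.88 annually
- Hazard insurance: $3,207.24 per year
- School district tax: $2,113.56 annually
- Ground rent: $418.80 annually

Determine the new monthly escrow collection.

Windstorm insurance: $1,292.88/yr
Hazard insurance: $3,207.24/yr
School district tax: $2,113.56/yr
Ground rent: $418.80/yr
Annual escrow total = $1,292.88 + $3,207.24 + $2,113.56 + $418.80 = $7,032.48
Monthly escrow = $7,032.48 / 12 = $586.04
Shortage per month = $81.24 ÷ 12 = $6.77
New monthly escrow = $586.04 + $6.77 = $592.81

$592.81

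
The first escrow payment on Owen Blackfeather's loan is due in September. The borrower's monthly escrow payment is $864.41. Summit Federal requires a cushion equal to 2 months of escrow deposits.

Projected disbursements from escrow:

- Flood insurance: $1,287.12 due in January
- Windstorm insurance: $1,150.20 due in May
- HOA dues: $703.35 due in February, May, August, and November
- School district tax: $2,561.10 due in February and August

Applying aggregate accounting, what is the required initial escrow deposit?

Cushion = 2 × $864.41 = $1,728.82
Trial balance (start $0, +$864.41 each month, − disbursements):
  Sep: +$864.41 → $864.41
  Oct: +$864.41 → $1,728.82
  Nov: +$864.41 − $703.35 → $1,889.88
  Dec: +$864.41 → $2,754.29
  Jan: +$864.41 − $1,287.12 → $2,331.58
  Feb: +$864.41 − $3,264.45 → -$68.46
  Mar: +$864.41 → $795.95
  Apr: +$864.41 → $1,660.36
  May: +$864.41 − $1,853.55 → $671.22
  Jun: +$864.41 → $1,535.63
  Jul: +$864.41 → $2,400.04
  Aug: +$864.41 − $3,264.45 → $0.00
Lowest trial balance = -$68.46 (Feb)
Initial deposit = cushion − low point = $1,728.82 − (-$68.46) = $1,797.28

$1,797.28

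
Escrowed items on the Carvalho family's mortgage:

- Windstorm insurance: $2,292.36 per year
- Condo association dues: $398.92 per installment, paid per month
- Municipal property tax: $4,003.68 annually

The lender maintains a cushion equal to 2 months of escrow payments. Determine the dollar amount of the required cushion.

Windstorm insurance: $2,292.36/yr
Condo association dues: $398.92 × 12 = $4,787.04/yr
Municipal property tax: $4,003.68/yr
Total per year = $2,292.36 + $4,787.04 + $4,003.68 = $11,083.08
Base monthly escrow = $11,083.08 ÷ 12 = $923.59
Required cushion = 2 × $923.59 = $1,847.18

$1,847.18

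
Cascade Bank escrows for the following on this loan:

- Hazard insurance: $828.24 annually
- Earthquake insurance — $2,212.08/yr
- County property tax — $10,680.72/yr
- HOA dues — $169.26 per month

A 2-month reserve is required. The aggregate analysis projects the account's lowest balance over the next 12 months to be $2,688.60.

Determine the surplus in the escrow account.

$63.24

Hazard insurance: $828.24/yr
Earthquake insurance: $2,212.08/yr
County property tax: $10,680.72/yr
HOA dues: $169.26 × 12 = $2,031.12/yr
Yearly total = $828.24 + $2,212.08 + $10,680.72 + $2,031.12 = $15,752.16
Base monthly escrow = $15,752.16 / 12 = $1,312.68
Required reserve = 2 × $1,312.68 = $2,625.36
Excess over cushion: $2,688.60 − $2,625.36 = $63.24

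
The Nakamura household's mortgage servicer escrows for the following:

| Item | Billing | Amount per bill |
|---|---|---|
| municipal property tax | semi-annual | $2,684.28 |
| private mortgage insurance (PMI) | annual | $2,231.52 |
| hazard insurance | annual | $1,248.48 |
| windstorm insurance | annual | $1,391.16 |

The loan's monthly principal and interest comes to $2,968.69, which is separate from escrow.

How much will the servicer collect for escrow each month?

Municipal property tax — $2,684.28 × 2 = $5,368.56 annually
Private mortgage insurance (PMI) — $2,231.52 annually
Hazard insurance — $1,248.48 annually
Windstorm insurance — $1,391.16 annually
Total annual escrow = $5,368.56 + $2,231.52 + $1,248.48 + $1,391.16 = $10,239.72
Per month = $10,239.72 / 12 = $853.31

$853.31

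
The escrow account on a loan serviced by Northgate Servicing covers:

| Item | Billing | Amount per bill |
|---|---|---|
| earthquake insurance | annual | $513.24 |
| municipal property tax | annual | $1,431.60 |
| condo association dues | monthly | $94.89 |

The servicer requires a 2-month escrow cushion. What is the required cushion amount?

$513.92

Earthquake insurance = $513.24 per year
Municipal property tax = $1,431.60 per year
Condo association dues = $94.89 × 12 = $1,138.68 per year
Annual escrow total = $513.24 + $1,431.60 + $1,138.68 = $3,083.52
Monthly = $3,083.52 / 12 = $256.96
Required cushion = 2 × $256.96 = $513.92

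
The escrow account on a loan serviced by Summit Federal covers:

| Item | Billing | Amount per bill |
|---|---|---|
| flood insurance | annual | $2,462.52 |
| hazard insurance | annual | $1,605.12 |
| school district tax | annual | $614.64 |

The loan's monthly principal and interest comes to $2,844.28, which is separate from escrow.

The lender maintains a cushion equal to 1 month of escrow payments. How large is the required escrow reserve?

Flood insurance — $2,462.52 annually
Hazard insurance — $1,605.12 annually
School district tax — $614.64 annually
Combined annual = $2,462.52 + $1,605.12 + $614.64 = $4,682.28
Monthly = $4,682.28 / 12 = $390.19
Reserve = 1 × $390.19 = $390.19

$390.19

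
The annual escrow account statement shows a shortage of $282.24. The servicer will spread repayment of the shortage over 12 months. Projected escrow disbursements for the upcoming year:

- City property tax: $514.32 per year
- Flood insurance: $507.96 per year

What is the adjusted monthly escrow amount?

$108.71

City property tax — $514.32/yr
Flood insurance — $507.96/yr
Total per year = $514.32 + $507.96 = $1,022.28
Per month = $1,022.28 / 12 = $85.19
Shortage spread = $282.24 / 12 = $23.52/mo
New monthly escrow = $85.19 + $23.52 = $108.71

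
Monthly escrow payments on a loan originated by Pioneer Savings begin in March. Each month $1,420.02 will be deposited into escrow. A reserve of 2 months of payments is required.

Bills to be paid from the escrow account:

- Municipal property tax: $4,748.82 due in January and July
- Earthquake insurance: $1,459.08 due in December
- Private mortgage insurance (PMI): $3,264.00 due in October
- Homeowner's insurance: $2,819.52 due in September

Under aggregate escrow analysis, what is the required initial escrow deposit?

$4,260.06

Cushion = 2 × $1,420.02 = $2,840.04
Trial balance (start $0, +$1,420.02 each month, − disbursements):
  Mar: +$1,420.02 → $1,420.02
  Apr: +$1,420.02 → $2,840.04
  May: +$1,420.02 → $4,260.06
  Jun: +$1,420.02 → $5,680.08
  Jul: +$1,420.02 − $4,748.82 → $2,351.28
  Aug: +$1,420.02 → $3,771.30
  Sep: +$1,420.02 − $2,819.52 → $2,371.80
  Oct: +$1,420.02 − $3,264.00 → $527.82
  Nov: +$1,420.02 → $1,947.84
  Dec: +$1,420.02 − $1,459.08 → $1,908.78
  Jan: +$1,420.02 − $4,748.82 → -$1,420.02
  Feb: +$1,420.02 → $0.00
Lowest trial balance = -$1,420.02 (Jan)
Initial deposit = cushion − low point = $2,840.04 − (-$1,420.02) = $4,260.06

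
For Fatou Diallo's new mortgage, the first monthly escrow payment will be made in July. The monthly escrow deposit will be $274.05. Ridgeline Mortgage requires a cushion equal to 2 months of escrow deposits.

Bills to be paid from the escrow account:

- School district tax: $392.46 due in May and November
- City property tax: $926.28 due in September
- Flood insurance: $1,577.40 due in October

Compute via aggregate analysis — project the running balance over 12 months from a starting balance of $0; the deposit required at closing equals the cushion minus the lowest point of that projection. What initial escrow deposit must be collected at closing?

$2,073.99

Cushion = 2 × $274.05 = $548.10
Trial balance (start $0, +$274.05 each month, − disbursements):
  Jul: +$274.05 → $274.05
  Aug: +$274.05 → $548.10
  Sep: +$274.05 − $926.28 → -$104.13
  Oct: +$274.05 − $1,577.40 → -$1,407.48
  Nov: +$274.05 − $392.46 → -$1,525.89
  Dec: +$274.05 → -$1,251.84
  Jan: +$274.05 → -$977.79
  Feb: +$274.05 → -$703.74
  Mar: +$274.05 → -$429.69
  Apr: +$274.05 → -$155.64
  May: +$274.05 − $392.46 → -$274.05
  Jun: +$274.05 → $0.00
Lowest trial balance = -$1,525.89 (Nov)
Initial deposit = cushion − low point = $548.10 − (-$1,525.89) = $2,073.99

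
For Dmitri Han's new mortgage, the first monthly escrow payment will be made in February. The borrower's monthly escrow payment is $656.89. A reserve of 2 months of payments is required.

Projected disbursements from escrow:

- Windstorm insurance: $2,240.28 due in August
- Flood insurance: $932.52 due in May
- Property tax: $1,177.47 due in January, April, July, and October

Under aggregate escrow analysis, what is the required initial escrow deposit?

Cushion = 2 × $656.89 = $1,313.78
Trial balance (start $0, +$656.89 each month, − disbursements):
  Feb: +$656.89 → $656.89
  Mar: +$656.89 → $1,313.78
  Apr: +$656.89 − $1,177.47 → $793.20
  May: +$656.89 − $932.52 → $517.57
  Jun: +$656.89 → $1,174.46
  Jul: +$656.89 − $1,177.47 → $653.88
  Aug: +$656.89 − $2,240.28 → -$929.51
  Sep: +$656.89 → -$272.62
  Oct: +$656.89 − $1,177.47 → -$793.20
  Nov: +$656.89 → -$136.31
  Dec: +$656.89 → $520.58
  Jan: +$656.89 − $1,177.47 → $0.00
Lowest trial balance = -$929.51 (Aug)
Initial deposit = cushion − low point = $1,313.78 − (-$929.51) = $2,243.29

$2,243.29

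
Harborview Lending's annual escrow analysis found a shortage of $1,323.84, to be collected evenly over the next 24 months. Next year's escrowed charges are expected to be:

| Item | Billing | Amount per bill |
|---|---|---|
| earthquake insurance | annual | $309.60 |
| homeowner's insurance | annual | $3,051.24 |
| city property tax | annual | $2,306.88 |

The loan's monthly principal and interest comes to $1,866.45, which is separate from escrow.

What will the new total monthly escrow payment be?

$527.47

Earthquake insurance = $309.60 per year
Homeowner's insurance = $3,051.24 per year
City property tax = $2,306.88 per year
Total per year = $5,667.72
Monthly escrow = $5,667.72 / 12 = $472.31
Shortage per month = $1,323.84 ÷ 24 = $55.16
New monthly escrow = $472.31 + $55.16 = $527.47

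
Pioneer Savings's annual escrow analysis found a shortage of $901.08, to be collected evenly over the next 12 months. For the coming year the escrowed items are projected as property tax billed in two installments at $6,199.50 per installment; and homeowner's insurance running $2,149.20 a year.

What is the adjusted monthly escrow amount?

Property tax — $6,199.50 × 2 = $12,399.00 annually
Homeowner's insurance — $2,149.20 annually
Yearly total = $14,548.20
Monthly escrow = $14,548.20 / 12 = $1,212.35
Shortage spread = $901.08 ÷ 12 = $75.09/mo
New monthly escrow = $1,212.35 + $75.09 = $1,287.44

$1,287.44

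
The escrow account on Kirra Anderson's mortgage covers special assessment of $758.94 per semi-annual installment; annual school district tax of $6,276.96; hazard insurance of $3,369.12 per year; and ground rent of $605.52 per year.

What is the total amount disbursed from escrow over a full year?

Special assessment = $758.94 × 2 = $1,517.88 per year
School district tax = $6,276.96 per year
Hazard insurance = $3,369.12 per year
Ground rent = $605.52 per year
Total annual escrow = $1,517.88 + $6,276.96 + $3,369.12 + $605.52 = $11,769.48

$11,769.48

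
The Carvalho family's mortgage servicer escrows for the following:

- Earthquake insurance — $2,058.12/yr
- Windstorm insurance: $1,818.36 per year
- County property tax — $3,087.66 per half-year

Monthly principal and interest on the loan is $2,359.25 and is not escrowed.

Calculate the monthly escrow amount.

Earthquake insurance: $2,058.12 per year
Windstorm insurance: $1,818.36 per year
County property tax: $3,087.66 × 2 = $6,175.32 per year
Total annual escrow = $10,051.80
Per month = $10,051.80 ÷ 12 = $837.65

$837.65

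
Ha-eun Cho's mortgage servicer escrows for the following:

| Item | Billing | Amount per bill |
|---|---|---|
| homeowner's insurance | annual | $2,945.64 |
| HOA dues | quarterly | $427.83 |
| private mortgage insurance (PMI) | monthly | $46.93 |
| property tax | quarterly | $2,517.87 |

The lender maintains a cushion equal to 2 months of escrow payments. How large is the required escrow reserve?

$2,548.60

Homeowner's insurance = $2,945.64
HOA dues = $427.83 × 4 = $1,711.32
Private mortgage insurance (PMI) = $46.93 × 12 = $563.16
Property tax = $2,517.87 × 4 = $10,071.48
Total per year = $15,291.60
Base monthly escrow = $15,291.60 / 12 = $1,274.30
Cushion = 2 × $1,274.30 = $2,548.60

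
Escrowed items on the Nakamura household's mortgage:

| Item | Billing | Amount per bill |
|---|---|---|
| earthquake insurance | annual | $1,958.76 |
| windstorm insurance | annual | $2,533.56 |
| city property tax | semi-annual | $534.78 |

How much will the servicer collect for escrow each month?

$463.49

Earthquake insurance: $1,958.76
Windstorm insurance: $2,533.56
City property tax: $534.78 × 2 = $1,069.56
Total per year = $1,958.76 + $2,533.56 + $1,069.56 = $5,561.88
Base monthly escrow = $5,561.88 / 12 = $463.49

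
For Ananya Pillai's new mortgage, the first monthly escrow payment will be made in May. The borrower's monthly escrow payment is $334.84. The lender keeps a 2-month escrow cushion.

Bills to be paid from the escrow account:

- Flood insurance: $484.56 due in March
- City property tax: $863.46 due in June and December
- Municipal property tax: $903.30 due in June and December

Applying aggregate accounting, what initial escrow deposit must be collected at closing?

$1,766.76

Cushion = 2 × $334.84 = $669.68
Trial balance (start $0, +$334.84 each month, − disbursements):
  May: +$334.84 → $334.84
  Jun: +$334.84 − $1,766.76 → -$1,097.08
  Jul: +$334.84 → -$762.24
  Aug: +$334.84 → -$427.40
  Sep: +$334.84 → -$92.56
  Oct: +$334.84 → $242.28
  Nov: +$334.84 → $577.12
  Dec: +$334.84 − $1,766.76 → -$854.80
  Jan: +$334.84 → -$519.96
  Feb: +$334.84 → -$185.12
  Mar: +$334.84 − $484.56 → -$334.84
  Apr: +$334.84 → $0.00
Lowest trial balance = -$1,097.08 (Jun)
Initial deposit = cushion − low point = $669.68 − (-$1,097.08) = $1,766.76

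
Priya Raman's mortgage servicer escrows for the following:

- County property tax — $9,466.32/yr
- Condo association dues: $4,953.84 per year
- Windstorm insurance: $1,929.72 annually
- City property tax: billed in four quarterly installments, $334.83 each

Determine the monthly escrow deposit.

$1,474.10

County property tax: $9,466.32 annually
Condo association dues: $4,953.84 annually
Windstorm insurance: $1,929.72 annually
City property tax: $334.83 × 4 = $1,339.32 annually
Annual escrow total = $17,689.20
Per month = $17,689.20 / 12 = $1,474.10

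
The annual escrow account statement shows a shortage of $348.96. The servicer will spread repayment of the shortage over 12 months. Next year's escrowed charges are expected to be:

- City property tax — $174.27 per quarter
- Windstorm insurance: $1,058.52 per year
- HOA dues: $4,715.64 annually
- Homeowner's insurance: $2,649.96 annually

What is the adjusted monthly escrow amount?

City property tax — $174.27 × 4 = $697.08/yr
Windstorm insurance — $1,058.52/yr
HOA dues — $4,715.64/yr
Homeowner's insurance — $2,649.96/yr
Yearly total = $9,121.20
Monthly escrow = $9,121.20 ÷ 12 = $760.10
Shortage per month = $348.96 ÷ 12 = $29.08
New monthly escrow = $760.10 + $29.08 = $789.18

$789.18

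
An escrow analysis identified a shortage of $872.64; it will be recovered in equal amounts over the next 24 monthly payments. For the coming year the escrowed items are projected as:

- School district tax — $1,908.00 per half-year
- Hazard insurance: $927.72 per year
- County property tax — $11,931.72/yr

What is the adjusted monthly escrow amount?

School district tax = $1,908.00 × 2 = $3,816.00 per year
Hazard insurance = $927.72 per year
County property tax = $11,931.72 per year
Total annual escrow = $3,816.00 + $927.72 + $11,931.72 = $16,675.44
Monthly escrow = $16,675.44 ÷ 12 = $1,389.62
Monthly shortage recovery: $872.64 ÷ 24 = $36.36
Adjusted monthly = $1,389.62 + $36.36 = $1,425.98

$1,425.98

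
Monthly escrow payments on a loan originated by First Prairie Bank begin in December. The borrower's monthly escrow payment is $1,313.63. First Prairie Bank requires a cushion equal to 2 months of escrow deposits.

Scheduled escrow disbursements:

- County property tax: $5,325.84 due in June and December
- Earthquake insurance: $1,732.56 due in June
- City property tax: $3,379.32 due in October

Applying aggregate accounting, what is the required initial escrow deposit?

$6,639.47

Cushion = 2 × $1,313.63 = $2,627.26
Trial balance (start $0, +$1,313.63 each month, − disbursements):
  Dec: +$1,313.63 − $5,325.84 → -$4,012.21
  Jan: +$1,313.63 → -$2,698.58
  Feb: +$1,313.63 → -$1,384.95
  Mar: +$1,313.63 → -$71.32
  Apr: +$1,313.63 → $1,242.31
  May: +$1,313.63 → $2,555.94
  Jun: +$1,313.63 − $7,058.40 → -$3,188.83
  Jul: +$1,313.63 → -$1,875.20
  Aug: +$1,313.63 → -$561.57
  Sep: +$1,313.63 → $752.06
  Oct: +$1,313.63 − $3,379.32 → -$1,313.63
  Nov: +$1,313.63 → $0.00
Lowest trial balance = -$4,012.21 (Dec)
Initial deposit = cushion − low point = $2,627.26 − (-$4,012.21) = $6,639.47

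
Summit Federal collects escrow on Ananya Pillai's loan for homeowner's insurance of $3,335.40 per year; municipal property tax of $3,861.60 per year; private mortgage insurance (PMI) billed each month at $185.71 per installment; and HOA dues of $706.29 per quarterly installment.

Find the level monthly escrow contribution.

$1,020.89

Homeowner's insurance: $3,335.40/yr
Municipal property tax: $3,861.60/yr
Private mortgage insurance (PMI): $185.71 × 12 = $2,228.52/yr
HOA dues: $706.29 × 4 = $2,825.16/yr
Total per year = $3,335.40 + $3,861.60 + $2,228.52 + $2,825.16 = $12,250.68
Base monthly escrow = $12,250.68 ÷ 12 = $1,020.89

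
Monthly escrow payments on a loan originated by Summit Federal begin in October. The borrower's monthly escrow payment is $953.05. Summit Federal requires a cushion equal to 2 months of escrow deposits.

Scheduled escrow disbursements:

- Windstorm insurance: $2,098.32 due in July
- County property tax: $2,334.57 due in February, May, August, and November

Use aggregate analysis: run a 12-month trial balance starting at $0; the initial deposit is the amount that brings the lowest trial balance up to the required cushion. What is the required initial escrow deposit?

Cushion = 2 × $953.05 = $1,906.10
Trial balance (start $0, +$953.05 each month, − disbursements):
  Oct: +$953.05 → $953.05
  Nov: +$953.05 − $2,334.57 → -$428.47
  Dec: +$953.05 → $524.58
  Jan: +$953.05 → $1,477.63
  Feb: +$953.05 − $2,334.57 → $96.11
  Mar: +$953.05 → $1,049.16
  Apr: +$953.05 → $2,002.21
  May: +$953.05 − $2,334.57 → $620.69
  Jun: +$953.05 → $1,573.74
  Jul: +$953.05 − $2,098.32 → $428.47
  Aug: +$953.05 − $2,334.57 → -$953.05
  Sep: +$953.05 → $0.00
Lowest trial balance = -$953.05 (Aug)
Initial deposit = cushion − low point = $1,906.10 − (-$953.05) = $2,859.15

$2,859.15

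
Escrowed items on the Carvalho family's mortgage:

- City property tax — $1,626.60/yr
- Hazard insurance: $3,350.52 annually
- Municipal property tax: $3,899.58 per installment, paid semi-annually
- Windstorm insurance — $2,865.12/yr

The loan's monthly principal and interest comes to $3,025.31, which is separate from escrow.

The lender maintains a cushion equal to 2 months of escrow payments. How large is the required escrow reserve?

City property tax — $1,626.60/yr
Hazard insurance — $3,350.52/yr
Municipal property tax — $3,899.58 × 2 = $7,799.16/yr
Windstorm insurance — $2,865.12/yr
Combined annual = $1,626.60 + $3,350.52 + $7,799.16 + $2,865.12 = $15,641.40
Monthly = $15,641.40 / 12 = $1,303.45
Reserve = 2 × $1,303.45 = $2,606.90

$2,606.90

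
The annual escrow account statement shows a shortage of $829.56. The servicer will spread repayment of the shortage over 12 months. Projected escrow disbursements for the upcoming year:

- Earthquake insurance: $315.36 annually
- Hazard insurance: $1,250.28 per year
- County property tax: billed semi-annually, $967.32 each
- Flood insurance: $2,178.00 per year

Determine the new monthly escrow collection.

Earthquake insurance = $315.36 annually
Hazard insurance = $1,250.28 annually
County property tax = $967.32 × 2 = $1,934.64 annually
Flood insurance = $2,178.00 annually
Total annual escrow = $315.36 + $1,250.28 + $1,934.64 + $2,178.00 = $5,678.28
Monthly escrow = $5,678.28 / 12 = $473.19
Shortage per month = $829.56 / 12 = $69.13
Adjusted monthly = $473.19 + $69.13 = $542.32

$542.32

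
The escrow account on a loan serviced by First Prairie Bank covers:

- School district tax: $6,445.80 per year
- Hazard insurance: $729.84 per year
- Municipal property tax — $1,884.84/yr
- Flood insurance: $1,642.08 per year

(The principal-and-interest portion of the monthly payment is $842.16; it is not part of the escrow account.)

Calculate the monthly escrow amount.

School district tax — $6,445.80 annually
Hazard insurance — $729.84 annually
Municipal property tax — $1,884.84 annually
Flood insurance — $1,642.08 annually
Combined annual = $6,445.80 + $729.84 + $1,884.84 + $1,642.08 = $10,702.56
Monthly = $10,702.56 / 12 = $891.88

$891.88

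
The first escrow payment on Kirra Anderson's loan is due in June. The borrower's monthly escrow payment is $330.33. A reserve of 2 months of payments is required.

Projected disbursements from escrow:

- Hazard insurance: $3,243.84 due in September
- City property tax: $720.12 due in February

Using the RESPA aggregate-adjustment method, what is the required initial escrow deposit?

Cushion = 2 × $330.33 = $660.66
Trial balance (start $0, +$330.33 each month, − disbursements):
  Jun: +$330.33 → $330.33
  Jul: +$330.33 → $660.66
  Aug: +$330.33 → $990.99
  Sep: +$330.33 − $3,243.84 → -$1,922.52
  Oct: +$330.33 → -$1,592.19
  Nov: +$330.33 → -$1,261.86
  Dec: +$330.33 → -$931.53
  Jan: +$330.33 → -$601.20
  Feb: +$330.33 − $720.12 → -$990.99
  Mar: +$330.33 → -$660.66
  Apr: +$330.33 → -$330.33
  May: +$330.33 → $0.00
Lowest trial balance = -$1,922.52 (Sep)
Initial deposit = cushion − low point = $660.66 − (-$1,922.52) = $2,583.18

$2,583.18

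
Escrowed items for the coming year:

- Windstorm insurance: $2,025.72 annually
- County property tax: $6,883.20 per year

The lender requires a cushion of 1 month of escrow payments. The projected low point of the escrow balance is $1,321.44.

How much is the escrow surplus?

$579.03

Windstorm insurance — $2,025.72 annually
County property tax — $6,883.20 annually
Total per year = $8,908.92
Monthly = $8,908.92 ÷ 12 = $742.41
Required cushion = 1 × $742.41 = $742.41
Excess over cushion: $1,321.44 − $742.41 = $579.03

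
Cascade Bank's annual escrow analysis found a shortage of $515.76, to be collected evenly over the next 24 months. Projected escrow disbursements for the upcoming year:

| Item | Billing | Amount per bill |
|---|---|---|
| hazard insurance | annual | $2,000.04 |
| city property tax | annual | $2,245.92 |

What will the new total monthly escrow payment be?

$375.32

Hazard insurance: $2,000.04
City property tax: $2,245.92
Total per year = $4,245.96
Base monthly escrow = $4,245.96 ÷ 12 = $353.83
Shortage per month = $515.76 ÷ 24 = $21.49
Adjusted monthly = $353.83 + $21.49 = $375.32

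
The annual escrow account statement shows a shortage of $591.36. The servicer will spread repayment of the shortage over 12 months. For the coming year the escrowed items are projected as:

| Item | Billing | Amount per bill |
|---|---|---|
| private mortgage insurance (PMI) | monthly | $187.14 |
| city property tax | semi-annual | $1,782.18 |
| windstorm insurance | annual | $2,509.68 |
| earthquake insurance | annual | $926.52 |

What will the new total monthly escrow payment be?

Private mortgage insurance (PMI): $187.14 × 12 = $2,245.68/yr
City property tax: $1,782.18 × 2 = $3,564.36/yr
Windstorm insurance: $2,509.68/yr
Earthquake insurance: $926.52/yr
Total annual escrow = $9,246.24
Per month = $9,246.24 ÷ 12 = $770.52
Shortage per month = $591.36 ÷ 12 = $49.28
Adjusted monthly = $770.52 + $49.28 = $819.80

$819.80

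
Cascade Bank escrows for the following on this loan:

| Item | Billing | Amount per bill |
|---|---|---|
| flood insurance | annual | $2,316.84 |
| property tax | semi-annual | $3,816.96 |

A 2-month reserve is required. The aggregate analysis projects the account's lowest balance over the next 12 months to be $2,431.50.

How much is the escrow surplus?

Flood insurance = $2,316.84 annually
Property tax = $3,816.96 × 2 = $7,633.92 annually
Annual escrow total = $2,316.84 + $7,633.92 = $9,950.76
Monthly = $9,950.76 ÷ 12 = $829.23
Required cushion = 2 × $829.23 = $1,658.46
Surplus = $2,431.50 − $1,658.46 = $773.04

$773.04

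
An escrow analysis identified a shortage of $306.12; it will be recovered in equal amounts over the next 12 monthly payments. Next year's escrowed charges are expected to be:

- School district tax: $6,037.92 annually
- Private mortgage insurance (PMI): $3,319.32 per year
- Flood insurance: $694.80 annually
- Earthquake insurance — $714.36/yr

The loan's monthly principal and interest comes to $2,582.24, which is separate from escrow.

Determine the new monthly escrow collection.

$922.71

School district tax — $6,037.92
Private mortgage insurance (PMI) — $3,319.32
Flood insurance — $694.80
Earthquake insurance — $714.36
Annual escrow total = $6,037.92 + $3,319.32 + $694.80 + $714.36 = $10,766.40
Monthly escrow = $10,766.40 ÷ 12 = $897.20
Shortage per month = $306.12 / 12 = $25.51
Adjusted monthly = $897.20 + $25.51 = $922.71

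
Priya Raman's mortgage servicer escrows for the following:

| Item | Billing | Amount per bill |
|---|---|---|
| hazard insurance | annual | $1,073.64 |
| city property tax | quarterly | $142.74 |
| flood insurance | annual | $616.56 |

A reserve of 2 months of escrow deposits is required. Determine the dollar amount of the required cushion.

$376.86

Hazard insurance — $1,073.64
City property tax — $142.74 × 4 = $570.96
Flood insurance — $616.56
Total annual escrow = $1,073.64 + $570.96 + $616.56 = $2,261.16
Monthly = $2,261.16 ÷ 12 = $188.43
Cushion = 2 × $188.43 = $376.86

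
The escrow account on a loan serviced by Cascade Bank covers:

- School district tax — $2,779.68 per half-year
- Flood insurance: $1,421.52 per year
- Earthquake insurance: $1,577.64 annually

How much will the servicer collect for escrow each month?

$713.21

School district tax: $2,779.68 × 2 = $5,559.36 annually
Flood insurance: $1,421.52 annually
Earthquake insurance: $1,577.64 annually
Annual escrow total = $5,559.36 + $1,421.52 + $1,577.64 = $8,558.52
Monthly = $8,558.52 ÷ 12 = $713.21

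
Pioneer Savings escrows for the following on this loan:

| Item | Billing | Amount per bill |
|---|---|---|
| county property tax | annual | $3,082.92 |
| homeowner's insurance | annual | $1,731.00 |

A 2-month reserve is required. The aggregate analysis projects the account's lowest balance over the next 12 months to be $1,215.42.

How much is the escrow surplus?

$413.10

County property tax = $3,082.92 annually
Homeowner's insurance = $1,731.00 annually
Combined annual = $4,813.92
Monthly escrow = $4,813.92 ÷ 12 = $401.16
Required reserve = 2 × $401.16 = $802.32
Surplus = $1,215.42 − $802.32 = $413.10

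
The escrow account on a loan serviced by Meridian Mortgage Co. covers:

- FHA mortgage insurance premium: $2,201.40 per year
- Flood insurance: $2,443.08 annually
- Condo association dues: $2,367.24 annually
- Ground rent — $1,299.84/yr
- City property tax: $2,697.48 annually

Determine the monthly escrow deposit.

FHA mortgage insurance premium: $2,201.40
Flood insurance: $2,443.08
Condo association dues: $2,367.24
Ground rent: $1,299.84
City property tax: $2,697.48
Combined annual = $11,009.04
Base monthly escrow = $11,009.04 ÷ 12 = $917.42

$917.42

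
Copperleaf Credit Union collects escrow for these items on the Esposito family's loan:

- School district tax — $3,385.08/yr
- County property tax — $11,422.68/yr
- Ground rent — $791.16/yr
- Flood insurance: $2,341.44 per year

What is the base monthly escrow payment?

$1,495.03

School district tax: $3,385.08/yr
County property tax: $11,422.68/yr
Ground rent: $791.16/yr
Flood insurance: $2,341.44/yr
Combined annual = $3,385.08 + $11,422.68 + $791.16 + $2,341.44 = $17,940.36
Per month = $17,940.36 ÷ 12 = $1,495.03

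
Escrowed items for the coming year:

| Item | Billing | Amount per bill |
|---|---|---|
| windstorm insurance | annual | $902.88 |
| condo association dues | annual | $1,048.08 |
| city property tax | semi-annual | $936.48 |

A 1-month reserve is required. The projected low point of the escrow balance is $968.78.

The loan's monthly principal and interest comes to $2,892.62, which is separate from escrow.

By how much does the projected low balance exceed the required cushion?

$650.12

Windstorm insurance — $902.88
Condo association dues — $1,048.08
City property tax — $936.48 × 2 = $1,872.96
Annual escrow total = $3,823.92
Base monthly escrow = $3,823.92 / 12 = $318.66
Required cushion = 1 × $318.66 = $318.66
Excess over cushion: $968.78 − $318.66 = $650.12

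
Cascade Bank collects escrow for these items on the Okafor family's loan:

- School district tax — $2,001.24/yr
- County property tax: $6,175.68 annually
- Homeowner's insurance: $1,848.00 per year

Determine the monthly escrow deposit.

$835.41

School district tax = $2,001.24 per year
County property tax = $6,175.68 per year
Homeowner's insurance = $1,848.00 per year
Combined annual = $2,001.24 + $6,175.68 + $1,848.00 = $10,024.92
Per month = $10,024.92 / 12 = $835.41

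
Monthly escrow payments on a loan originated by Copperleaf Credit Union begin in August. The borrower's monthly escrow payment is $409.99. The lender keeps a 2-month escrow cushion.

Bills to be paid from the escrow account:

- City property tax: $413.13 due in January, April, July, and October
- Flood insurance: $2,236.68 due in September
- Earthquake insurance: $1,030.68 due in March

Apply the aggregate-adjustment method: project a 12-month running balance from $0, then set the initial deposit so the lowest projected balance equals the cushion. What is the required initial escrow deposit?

$2,239.82

Cushion = 2 × $409.99 = $819.98
Trial balance (start $0, +$409.99 each month, − disbursements):
  Aug: +$409.99 → $409.99
  Sep: +$409.99 − $2,236.68 → -$1,416.70
  Oct: +$409.99 − $413.13 → -$1,419.84
  Nov: +$409.99 → -$1,009.85
  Dec: +$409.99 → -$599.86
  Jan: +$409.99 − $413.13 → -$603.00
  Feb: +$409.99 → -$193.01
  Mar: +$409.99 − $1,030.68 → -$813.70
  Apr: +$409.99 − $413.13 → -$816.84
  May: +$409.99 → -$406.85
  Jun: +$409.99 → $3.14
  Jul: +$409.99 − $413.13 → $0.00
Lowest trial balance = -$1,419.84 (Oct)
Initial deposit = cushion − low point = $819.98 − (-$1,419.84) = $2,239.82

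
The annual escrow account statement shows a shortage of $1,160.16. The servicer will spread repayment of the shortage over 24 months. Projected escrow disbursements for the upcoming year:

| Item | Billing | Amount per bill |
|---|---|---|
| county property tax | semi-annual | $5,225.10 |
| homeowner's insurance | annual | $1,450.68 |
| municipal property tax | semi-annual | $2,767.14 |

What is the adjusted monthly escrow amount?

$1,501.27

County property tax = $5,225.10 × 2 = $10,450.20/yr
Homeowner's insurance = $1,450.68/yr
Municipal property tax = $2,767.14 × 2 = $5,534.28/yr
Annual escrow total = $10,450.20 + $1,450.68 + $5,534.28 = $17,435.16
Monthly escrow = $17,435.16 / 12 = $1,452.93
Monthly shortage recovery: $1,160.16 ÷ 24 = $48.34
Adjusted monthly = $1,452.93 + $48.34 = $1,501.27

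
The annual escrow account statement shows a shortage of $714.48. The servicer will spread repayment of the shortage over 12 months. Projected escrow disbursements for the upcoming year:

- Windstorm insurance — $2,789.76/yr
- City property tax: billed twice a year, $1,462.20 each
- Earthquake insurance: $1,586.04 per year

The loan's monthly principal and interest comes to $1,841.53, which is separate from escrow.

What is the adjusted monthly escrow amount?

$667.89

Windstorm insurance — $2,789.76/yr
City property tax — $1,462.20 × 2 = $2,924.40/yr
Earthquake insurance — $1,586.04/yr
Yearly total = $2,789.76 + $2,924.40 + $1,586.04 = $7,300.20
Per month = $7,300.20 ÷ 12 = $608.35
Monthly shortage recovery: $714.48 ÷ 12 = $59.54
Adjusted monthly = $608.35 + $59.54 = $667.89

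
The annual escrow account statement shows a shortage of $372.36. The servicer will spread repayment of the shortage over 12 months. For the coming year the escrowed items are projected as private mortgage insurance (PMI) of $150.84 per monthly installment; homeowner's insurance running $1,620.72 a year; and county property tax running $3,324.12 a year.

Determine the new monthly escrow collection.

Private mortgage insurance (PMI) — $150.84 × 12 = $1,810.08 annually
Homeowner's insurance — $1,620.72 annually
County property tax — $3,324.12 annually
Annual escrow total = $1,810.08 + $1,620.72 + $3,324.12 = $6,754.92
Monthly = $6,754.92 / 12 = $562.91
Monthly shortage recovery: $372.36 / 12 = $31.03
New monthly escrow = $562.91 + $31.03 = $593.94

$593.94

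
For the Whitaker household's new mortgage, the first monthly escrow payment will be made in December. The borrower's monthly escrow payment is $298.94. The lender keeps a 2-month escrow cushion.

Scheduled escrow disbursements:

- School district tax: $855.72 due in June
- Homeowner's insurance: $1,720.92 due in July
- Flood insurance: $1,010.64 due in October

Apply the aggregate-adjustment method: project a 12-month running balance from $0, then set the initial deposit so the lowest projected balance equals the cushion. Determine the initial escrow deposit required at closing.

$896.82

Cushion = 2 × $298.94 = $597.88
Trial balance (start $0, +$298.94 each month, − disbursements):
  Dec: +$298.94 → $298.94
  Jan: +$298.94 → $597.88
  Feb: +$298.94 → $896.82
  Mar: +$298.94 → $1,195.76
  Apr: +$298.94 → $1,494.70
  May: +$298.94 → $1,793.64
  Jun: +$298.94 − $855.72 → $1,236.86
  Jul: +$298.94 − $1,720.92 → -$185.12
  Aug: +$298.94 → $113.82
  Sep: +$298.94 → $412.76
  Oct: +$298.94 − $1,010.64 → -$298.94
  Nov: +$298.94 → $0.00
Lowest trial balance = -$298.94 (Oct)
Initial deposit = cushion − low point = $597.88 − (-$298.94) = $896.82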